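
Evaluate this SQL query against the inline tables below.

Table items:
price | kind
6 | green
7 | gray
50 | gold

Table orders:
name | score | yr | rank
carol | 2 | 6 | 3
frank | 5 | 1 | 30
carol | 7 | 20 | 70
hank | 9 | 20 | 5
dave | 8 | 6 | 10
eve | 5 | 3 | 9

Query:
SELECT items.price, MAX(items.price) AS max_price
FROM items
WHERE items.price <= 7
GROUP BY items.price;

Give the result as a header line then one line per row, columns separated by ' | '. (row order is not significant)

== RESULT ==
items.price | max_price
6 | 6
7 | 7

Derivation:
After WHERE (2 rows):
items.price | items.kind
6 | green
7 | gray
After GROUP BY (2 rows):
items.price | max_price
6 | 6
7 | 7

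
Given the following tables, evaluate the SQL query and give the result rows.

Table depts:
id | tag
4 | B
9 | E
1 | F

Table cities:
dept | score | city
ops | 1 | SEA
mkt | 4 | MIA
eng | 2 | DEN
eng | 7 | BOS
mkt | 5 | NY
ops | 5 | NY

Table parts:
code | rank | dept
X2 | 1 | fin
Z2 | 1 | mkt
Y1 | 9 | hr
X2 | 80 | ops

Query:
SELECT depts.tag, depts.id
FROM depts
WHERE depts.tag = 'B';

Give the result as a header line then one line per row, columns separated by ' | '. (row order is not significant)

After WHERE (1 rows):
depts.id | depts.tag
4 | B
After SELECT (1 rows):
depts.tag | depts.id
B | 4

== RESULT ==
depts.tag | depts.id
B | 4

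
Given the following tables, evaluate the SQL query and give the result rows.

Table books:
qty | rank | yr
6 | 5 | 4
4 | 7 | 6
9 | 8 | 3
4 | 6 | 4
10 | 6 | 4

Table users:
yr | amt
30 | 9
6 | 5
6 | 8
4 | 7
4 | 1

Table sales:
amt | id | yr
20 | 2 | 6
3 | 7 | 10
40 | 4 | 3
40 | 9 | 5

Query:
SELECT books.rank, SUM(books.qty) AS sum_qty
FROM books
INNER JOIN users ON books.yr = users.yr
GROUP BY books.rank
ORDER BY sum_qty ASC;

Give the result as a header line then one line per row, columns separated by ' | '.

After JOIN users (8 rows):
books.qty | books.rank | books.yr | users.yr | users.amt
6 | 5 | 4 | 4 | 7
6 | 5 | 4 | 4 | 1
4 | 7 | 6 | 6 | 5
4 | 7 | 6 | 6 | 8
4 | 6 | 4 | 4 | 7
4 | 6 | 4 | 4 | 1
10 | 6 | 4 | 4 | 7
10 | 6 | 4 | 4 | 1
After GROUP BY (3 rows):
books.rank | sum_qty
5 | 12
7 | 8
6 | 28
After ORDER BY (3 rows):
books.rank | sum_qty
7 | 8
5 | 12
6 | 28

== RESULT ==
books.rank | sum_qty
7 | 8
5 | 12
6 | 28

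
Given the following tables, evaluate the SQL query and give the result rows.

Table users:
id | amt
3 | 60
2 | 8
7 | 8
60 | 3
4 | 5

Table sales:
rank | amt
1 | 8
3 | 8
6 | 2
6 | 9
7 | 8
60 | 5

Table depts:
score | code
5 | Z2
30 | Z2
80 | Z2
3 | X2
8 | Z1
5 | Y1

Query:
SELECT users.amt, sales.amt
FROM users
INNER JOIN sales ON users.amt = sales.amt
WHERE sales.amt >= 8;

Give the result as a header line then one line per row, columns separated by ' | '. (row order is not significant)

After JOIN sales (7 rows):
users.id | users.amt | sales.rank | sales.amt
2 | 8 | 1 | 8
2 | 8 | 3 | 8
2 | 8 | 7 | 8
7 | 8 | 1 | 8
7 | 8 | 3 | 8
7 | 8 | 7 | 8
4 | 5 | 60 | 5
After WHERE (6 rows):
users.id | users.amt | sales.rank | sales.amt
2 | 8 | 1 | 8
2 | 8 | 3 | 8
2 | 8 | 7 | 8
7 | 8 | 1 | 8
7 | 8 | 3 | 8
7 | 8 | 7 | 8
After SELECT (6 rows):
users.amt | sales.amt
8 | 8
8 | 8
8 | 8
8 | 8
8 | 8
8 | 8

== RESULT ==
users.amt | sales.amt
8 | 8
8 | 8
8 | 8
8 | 8
8 | 8
8 | 8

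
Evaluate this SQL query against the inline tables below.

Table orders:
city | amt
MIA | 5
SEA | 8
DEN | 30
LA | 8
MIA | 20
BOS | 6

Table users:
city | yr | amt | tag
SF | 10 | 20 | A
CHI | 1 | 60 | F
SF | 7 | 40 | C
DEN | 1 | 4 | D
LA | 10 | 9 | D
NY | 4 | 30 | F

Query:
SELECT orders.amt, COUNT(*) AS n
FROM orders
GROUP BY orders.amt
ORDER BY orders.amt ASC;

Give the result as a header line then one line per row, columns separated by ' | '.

After GROUP BY (5 rows):
orders.amt | n
5 | 1
8 | 2
30 | 1
20 | 1
6 | 1
After ORDER BY (5 rows):
orders.amt | n
5 | 1
6 | 1
8 | 2
20 | 1
30 | 1

== RESULT ==
orders.amt | n
5 | 1
6 | 1
8 | 2
20 | 1
30 | 1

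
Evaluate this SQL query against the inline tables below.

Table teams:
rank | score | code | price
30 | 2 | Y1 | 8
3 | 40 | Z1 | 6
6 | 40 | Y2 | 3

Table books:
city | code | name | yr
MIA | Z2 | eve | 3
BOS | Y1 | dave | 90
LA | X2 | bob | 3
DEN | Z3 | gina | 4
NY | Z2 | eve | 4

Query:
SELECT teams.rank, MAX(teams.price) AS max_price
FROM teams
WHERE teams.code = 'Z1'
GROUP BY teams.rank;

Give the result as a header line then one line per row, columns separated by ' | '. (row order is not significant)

After WHERE (1 rows):
teams.rank | teams.score | teams.code | teams.price
3 | 40 | Z1 | 6
After GROUP BY (1 rows):
teams.rank | max_price
3 | 6

== RESULT ==
teams.rank | max_price
3 | 6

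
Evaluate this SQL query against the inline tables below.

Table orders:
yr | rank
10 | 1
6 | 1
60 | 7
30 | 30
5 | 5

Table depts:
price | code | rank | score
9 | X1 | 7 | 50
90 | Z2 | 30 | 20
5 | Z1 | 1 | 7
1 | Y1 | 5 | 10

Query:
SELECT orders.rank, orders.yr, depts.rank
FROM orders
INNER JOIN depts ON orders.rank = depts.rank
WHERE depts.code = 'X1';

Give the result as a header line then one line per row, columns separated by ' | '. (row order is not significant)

== RESULT ==
orders.rank | orders.yr | depts.rank
7 | 60 | 7

Derivation:
After JOIN depts (5 rows):
orders.yr | orders.rank | depts.price | depts.code | depts.rank | depts.score
10 | 1 | 5 | Z1 | 1 | 7
6 | 1 | 5 | Z1 | 1 | 7
60 | 7 | 9 | X1 | 7 | 50
30 | 30 | 90 | Z2 | 30 | 20
5 | 5 | 1 | Y1 | 5 | 10
After WHERE (1 rows):
orders.yr | orders.rank | depts.price | depts.code | depts.rank | depts.score
60 | 7 | 9 | X1 | 7 | 50
After SELECT (1 rows):
orders.rank | orders.yr | depts.rank
7 | 60 | 7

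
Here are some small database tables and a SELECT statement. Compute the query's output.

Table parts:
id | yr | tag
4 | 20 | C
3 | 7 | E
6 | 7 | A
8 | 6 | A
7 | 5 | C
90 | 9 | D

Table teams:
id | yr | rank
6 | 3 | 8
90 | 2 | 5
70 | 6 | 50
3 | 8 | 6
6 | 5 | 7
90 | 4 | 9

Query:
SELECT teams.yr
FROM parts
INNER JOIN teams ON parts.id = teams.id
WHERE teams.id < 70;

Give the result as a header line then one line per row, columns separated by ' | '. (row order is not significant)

== RESULT ==
teams.yr
8
3
5

Derivation:
After JOIN teams (5 rows):
parts.id | parts.yr | parts.tag | teams.id | teams.yr | teams.rank
3 | 7 | E | 3 | 8 | 6
6 | 7 | A | 6 | 3 | 8
6 | 7 | A | 6 | 5 | 7
90 | 9 | D | 90 | 2 | 5
90 | 9 | D | 90 | 4 | 9
After WHERE (3 rows):
parts.id | parts.yr | parts.tag | teams.id | teams.yr | teams.rank
3 | 7 | E | 3 | 8 | 6
6 | 7 | A | 6 | 3 | 8
6 | 7 | A | 6 | 5 | 7
After SELECT (3 rows):
teams.yr
8
3
5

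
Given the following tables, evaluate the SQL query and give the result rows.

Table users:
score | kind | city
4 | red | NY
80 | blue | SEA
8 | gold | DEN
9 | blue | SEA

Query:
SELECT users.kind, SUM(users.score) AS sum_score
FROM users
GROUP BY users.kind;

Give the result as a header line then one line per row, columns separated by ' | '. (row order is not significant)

After GROUP BY (3 rows):
users.kind | sum_score
red | 4
blue | 89
gold | 8

== RESULT ==
users.kind | sum_score
red | 4
blue | 89
gold | 8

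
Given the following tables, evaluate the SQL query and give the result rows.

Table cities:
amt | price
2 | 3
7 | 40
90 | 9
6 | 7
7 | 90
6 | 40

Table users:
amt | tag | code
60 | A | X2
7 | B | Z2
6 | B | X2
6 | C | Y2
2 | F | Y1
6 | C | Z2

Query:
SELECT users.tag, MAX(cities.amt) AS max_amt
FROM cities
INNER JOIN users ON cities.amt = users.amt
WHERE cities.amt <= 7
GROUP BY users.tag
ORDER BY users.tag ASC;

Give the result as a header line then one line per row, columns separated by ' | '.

== RESULT ==
users.tag | max_amt
B | 7
C | 6
F | 2

Derivation:
After JOIN users (9 rows):
cities.amt | cities.price | users.amt | users.tag | users.code
2 | 3 | 2 | F | Y1
7 | 40 | 7 | B | Z2
6 | 7 | 6 | B | X2
6 | 7 | 6 | C | Y2
6 | 7 | 6 | C | Z2
7 | 90 | 7 | B | Z2
6 | 40 | 6 | B | X2
6 | 40 | 6 | C | Y2
6 | 40 | 6 | C | Z2
After WHERE (9 rows):
cities.amt | cities.price | users.amt | users.tag | users.code
2 | 3 | 2 | F | Y1
7 | 40 | 7 | B | Z2
6 | 7 | 6 | B | X2
6 | 7 | 6 | C | Y2
6 | 7 | 6 | C | Z2
7 | 90 | 7 | B | Z2
6 | 40 | 6 | B | X2
6 | 40 | 6 | C | Y2
6 | 40 | 6 | C | Z2
After GROUP BY (3 rows):
users.tag | max_amt
F | 2
B | 7
C | 6
After ORDER BY (3 rows):
users.tag | max_amt
B | 7
C | 6
F | 2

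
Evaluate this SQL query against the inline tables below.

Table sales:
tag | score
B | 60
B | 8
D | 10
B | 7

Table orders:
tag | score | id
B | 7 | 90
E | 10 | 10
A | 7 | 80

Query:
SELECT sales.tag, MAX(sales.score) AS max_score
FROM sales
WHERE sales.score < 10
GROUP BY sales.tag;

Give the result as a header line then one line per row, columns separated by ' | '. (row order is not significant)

== RESULT ==
sales.tag | max_score
B | 8

Derivation:
After WHERE (2 rows):
sales.tag | sales.score
B | 8
B | 7
After GROUP BY (1 rows):
sales.tag | max_score
B | 8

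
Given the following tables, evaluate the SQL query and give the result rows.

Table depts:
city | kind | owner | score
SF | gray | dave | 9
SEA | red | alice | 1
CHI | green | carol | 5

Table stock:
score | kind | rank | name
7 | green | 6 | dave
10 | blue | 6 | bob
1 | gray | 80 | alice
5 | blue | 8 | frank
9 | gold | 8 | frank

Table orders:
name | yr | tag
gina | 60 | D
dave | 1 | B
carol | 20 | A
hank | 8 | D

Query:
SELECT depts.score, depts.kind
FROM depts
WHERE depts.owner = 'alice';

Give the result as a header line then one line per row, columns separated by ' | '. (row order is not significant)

After WHERE (1 rows):
depts.city | depts.kind | depts.owner | depts.score
SEA | red | alice | 1
After SELECT (1 rows):
depts.score | depts.kind
1 | red

== RESULT ==
depts.score | depts.kind
1 | red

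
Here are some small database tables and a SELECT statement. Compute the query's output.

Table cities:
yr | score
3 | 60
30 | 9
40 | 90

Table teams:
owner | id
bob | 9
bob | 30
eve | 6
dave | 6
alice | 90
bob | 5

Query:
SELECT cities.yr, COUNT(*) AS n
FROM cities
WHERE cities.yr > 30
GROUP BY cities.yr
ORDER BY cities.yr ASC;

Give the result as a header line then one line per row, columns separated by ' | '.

== RESULT ==
cities.yr | n
40 | 1

Derivation:
After WHERE (1 rows):
cities.yr | cities.score
40 | 90
After GROUP BY (1 rows):
cities.yr | n
40 | 1
After ORDER BY (1 rows):
cities.yr | n
40 | 1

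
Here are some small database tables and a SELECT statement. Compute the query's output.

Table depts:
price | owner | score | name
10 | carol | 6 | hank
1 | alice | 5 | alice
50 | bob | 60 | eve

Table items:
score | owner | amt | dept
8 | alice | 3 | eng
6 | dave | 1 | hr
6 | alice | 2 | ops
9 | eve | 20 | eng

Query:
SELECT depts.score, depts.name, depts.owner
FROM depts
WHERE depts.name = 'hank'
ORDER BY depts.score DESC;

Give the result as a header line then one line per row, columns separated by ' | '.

== RESULT ==
depts.score | depts.name | depts.owner
6 | hank | carol

Derivation:
After WHERE (1 rows):
depts.price | depts.owner | depts.score | depts.name
10 | carol | 6 | hank
After SELECT (1 rows):
depts.score | depts.name | depts.owner
6 | hank | carol
After ORDER BY (1 rows):
depts.score | depts.name | depts.owner
6 | hank | carol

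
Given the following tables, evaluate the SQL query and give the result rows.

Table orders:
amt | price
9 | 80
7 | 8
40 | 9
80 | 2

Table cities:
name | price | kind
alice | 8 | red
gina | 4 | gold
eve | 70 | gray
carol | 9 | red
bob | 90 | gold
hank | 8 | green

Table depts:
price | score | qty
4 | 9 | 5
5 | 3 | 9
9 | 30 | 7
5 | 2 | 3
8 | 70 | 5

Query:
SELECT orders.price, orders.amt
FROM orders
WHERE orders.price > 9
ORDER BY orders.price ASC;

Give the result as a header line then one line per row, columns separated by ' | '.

== RESULT ==
orders.price | orders.amt
80 | 9

Derivation:
After WHERE (1 rows):
orders.amt | orders.price
9 | 80
After SELECT (1 rows):
orders.price | orders.amt
80 | 9
After ORDER BY (1 rows):
orders.price | orders.amt
80 | 9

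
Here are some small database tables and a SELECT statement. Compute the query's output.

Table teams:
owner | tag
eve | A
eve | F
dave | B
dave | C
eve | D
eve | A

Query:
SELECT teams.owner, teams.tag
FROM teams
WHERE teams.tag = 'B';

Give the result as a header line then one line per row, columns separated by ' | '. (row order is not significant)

After WHERE (1 rows):
teams.owner | teams.tag
dave | B
After SELECT (1 rows):
teams.owner | teams.tag
dave | B

== RESULT ==
teams.owner | teams.tag
dave | B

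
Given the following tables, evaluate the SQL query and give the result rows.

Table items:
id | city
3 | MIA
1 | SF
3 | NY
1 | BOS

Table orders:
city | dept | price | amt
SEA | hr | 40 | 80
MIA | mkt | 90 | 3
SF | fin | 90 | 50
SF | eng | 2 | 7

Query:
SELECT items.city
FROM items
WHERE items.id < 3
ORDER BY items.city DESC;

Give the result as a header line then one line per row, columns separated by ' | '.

After WHERE (2 rows):
items.id | items.city
1 | SF
1 | BOS
After SELECT (2 rows):
items.city
SF
BOS
After ORDER BY (2 rows):
items.city
SF
BOS

== RESULT ==
items.city
SF
BOS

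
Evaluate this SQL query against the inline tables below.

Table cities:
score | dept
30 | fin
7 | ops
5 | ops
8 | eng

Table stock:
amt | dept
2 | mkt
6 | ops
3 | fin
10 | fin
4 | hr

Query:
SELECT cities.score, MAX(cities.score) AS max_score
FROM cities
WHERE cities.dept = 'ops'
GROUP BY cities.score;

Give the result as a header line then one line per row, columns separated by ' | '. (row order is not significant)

After WHERE (2 rows):
cities.score | cities.dept
7 | ops
5 | ops
After GROUP BY (2 rows):
cities.score | max_score
7 | 7
5 | 5

== RESULT ==
cities.score | max_score
7 | 7
5 | 5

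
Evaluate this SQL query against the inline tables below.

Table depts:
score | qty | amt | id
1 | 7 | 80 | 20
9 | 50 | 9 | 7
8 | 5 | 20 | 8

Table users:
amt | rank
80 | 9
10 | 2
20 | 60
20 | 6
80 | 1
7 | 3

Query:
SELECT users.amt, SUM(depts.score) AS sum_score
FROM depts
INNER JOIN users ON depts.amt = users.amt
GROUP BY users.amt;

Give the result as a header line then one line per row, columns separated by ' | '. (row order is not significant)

== RESULT ==
users.amt | sum_score
80 | 2
20 | 16

Derivation:
After JOIN users (4 rows):
depts.score | depts.qty | depts.amt | depts.id | users.amt | users.rank
1 | 7 | 80 | 20 | 80 | 9
1 | 7 | 80 | 20 | 80 | 1
8 | 5 | 20 | 8 | 20 | 60
8 | 5 | 20 | 8 | 20 | 6
After GROUP BY (2 rows):
users.amt | sum_score
80 | 2
20 | 16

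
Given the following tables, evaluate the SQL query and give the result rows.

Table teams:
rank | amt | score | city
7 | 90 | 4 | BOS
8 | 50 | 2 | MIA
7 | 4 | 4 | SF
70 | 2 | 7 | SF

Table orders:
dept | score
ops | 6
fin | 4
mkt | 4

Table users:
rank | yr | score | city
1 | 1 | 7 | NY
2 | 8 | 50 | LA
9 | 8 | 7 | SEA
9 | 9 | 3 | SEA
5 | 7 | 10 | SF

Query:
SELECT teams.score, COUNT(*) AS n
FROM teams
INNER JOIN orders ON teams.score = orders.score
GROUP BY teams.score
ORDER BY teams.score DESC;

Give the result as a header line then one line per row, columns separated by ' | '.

== RESULT ==
teams.score | n
4 | 4

Derivation:
After JOIN orders (4 rows):
teams.rank | teams.amt | teams.score | teams.city | orders.dept | orders.score
7 | 90 | 4 | BOS | fin | 4
7 | 90 | 4 | BOS | mkt | 4
7 | 4 | 4 | SF | fin | 4
7 | 4 | 4 | SF | mkt | 4
After GROUP BY (1 rows):
teams.score | n
4 | 4
After ORDER BY (1 rows):
teams.score | n
4 | 4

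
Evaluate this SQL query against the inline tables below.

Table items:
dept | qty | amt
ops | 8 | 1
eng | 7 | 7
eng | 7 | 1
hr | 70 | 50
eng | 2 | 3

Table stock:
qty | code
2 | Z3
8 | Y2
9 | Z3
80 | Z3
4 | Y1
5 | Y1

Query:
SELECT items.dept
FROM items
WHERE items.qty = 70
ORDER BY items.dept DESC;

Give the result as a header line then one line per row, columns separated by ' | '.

== RESULT ==
items.dept
hr

Derivation:
After WHERE (1 rows):
items.dept | items.qty | items.amt
hr | 70 | 50
After SELECT (1 rows):
items.dept
hr
After ORDER BY (1 rows):
items.dept
hr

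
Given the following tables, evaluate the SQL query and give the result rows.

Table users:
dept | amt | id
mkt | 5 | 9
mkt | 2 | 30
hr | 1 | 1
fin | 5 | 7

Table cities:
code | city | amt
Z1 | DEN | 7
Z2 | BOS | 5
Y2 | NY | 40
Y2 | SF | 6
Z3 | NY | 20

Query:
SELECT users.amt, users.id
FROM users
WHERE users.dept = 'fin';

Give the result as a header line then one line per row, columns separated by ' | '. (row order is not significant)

After WHERE (1 rows):
users.dept | users.amt | users.id
fin | 5 | 7
After SELECT (1 rows):
users.amt | users.id
5 | 7

== RESULT ==
users.amt | users.id
5 | 7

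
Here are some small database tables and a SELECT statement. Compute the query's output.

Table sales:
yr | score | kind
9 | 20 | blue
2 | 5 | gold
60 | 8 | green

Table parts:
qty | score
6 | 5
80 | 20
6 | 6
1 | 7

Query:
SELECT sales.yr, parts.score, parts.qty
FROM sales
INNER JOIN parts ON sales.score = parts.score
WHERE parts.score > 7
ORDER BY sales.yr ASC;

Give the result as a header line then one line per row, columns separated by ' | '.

== RESULT ==
sales.yr | parts.score | parts.qty
9 | 20 | 80

Derivation:
After JOIN parts (2 rows):
sales.yr | sales.score | sales.kind | parts.qty | parts.score
9 | 20 | blue | 80 | 20
2 | 5 | gold | 6 | 5
After WHERE (1 rows):
sales.yr | sales.score | sales.kind | parts.qty | parts.score
9 | 20 | blue | 80 | 20
After SELECT (1 rows):
sales.yr | parts.score | parts.qty
9 | 20 | 80
After ORDER BY (1 rows):
sales.yr | parts.score | parts.qty
9 | 20 | 80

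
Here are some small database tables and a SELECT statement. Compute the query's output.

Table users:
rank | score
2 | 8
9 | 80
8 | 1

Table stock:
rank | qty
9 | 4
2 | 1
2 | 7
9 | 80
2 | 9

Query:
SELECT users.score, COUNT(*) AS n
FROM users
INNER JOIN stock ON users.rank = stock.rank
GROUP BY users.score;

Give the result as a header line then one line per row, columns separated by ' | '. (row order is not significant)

== RESULT ==
users.score | n
8 | 3
80 | 2

Derivation:
After JOIN stock (5 rows):
users.rank | users.score | stock.rank | stock.qty
2 | 8 | 2 | 1
2 | 8 | 2 | 7
2 | 8 | 2 | 9
9 | 80 | 9 | 4
9 | 80 | 9 | 80
After GROUP BY (2 rows):
users.score | n
8 | 3
80 | 2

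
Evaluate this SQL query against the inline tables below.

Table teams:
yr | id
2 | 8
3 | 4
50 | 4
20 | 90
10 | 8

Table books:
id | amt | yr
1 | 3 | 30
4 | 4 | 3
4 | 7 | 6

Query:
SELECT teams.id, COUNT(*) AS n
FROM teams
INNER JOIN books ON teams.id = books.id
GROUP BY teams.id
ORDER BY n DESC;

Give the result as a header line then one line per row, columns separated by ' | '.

== RESULT ==
teams.id | n
4 | 4

Derivation:
After JOIN books (4 rows):
teams.yr | teams.id | books.id | books.amt | books.yr
3 | 4 | 4 | 4 | 3
3 | 4 | 4 | 7 | 6
50 | 4 | 4 | 4 | 3
50 | 4 | 4 | 7 | 6
After GROUP BY (1 rows):
teams.id | n
4 | 4
After ORDER BY (1 rows):
teams.id | n
4 | 4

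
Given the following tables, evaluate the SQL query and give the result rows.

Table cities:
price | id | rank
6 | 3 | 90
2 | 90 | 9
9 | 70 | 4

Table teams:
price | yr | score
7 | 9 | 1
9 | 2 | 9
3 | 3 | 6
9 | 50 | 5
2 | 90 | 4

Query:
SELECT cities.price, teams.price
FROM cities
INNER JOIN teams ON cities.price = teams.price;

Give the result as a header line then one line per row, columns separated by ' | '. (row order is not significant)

== RESULT ==
cities.price | teams.price
2 | 2
9 | 9
9 | 9

Derivation:
After JOIN teams (3 rows):
cities.price | cities.id | cities.rank | teams.price | teams.yr | teams.score
2 | 90 | 9 | 2 | 90 | 4
9 | 70 | 4 | 9 | 2 | 9
9 | 70 | 4 | 9 | 50 | 5
After SELECT (3 rows):
cities.price | teams.price
2 | 2
9 | 9
9 | 9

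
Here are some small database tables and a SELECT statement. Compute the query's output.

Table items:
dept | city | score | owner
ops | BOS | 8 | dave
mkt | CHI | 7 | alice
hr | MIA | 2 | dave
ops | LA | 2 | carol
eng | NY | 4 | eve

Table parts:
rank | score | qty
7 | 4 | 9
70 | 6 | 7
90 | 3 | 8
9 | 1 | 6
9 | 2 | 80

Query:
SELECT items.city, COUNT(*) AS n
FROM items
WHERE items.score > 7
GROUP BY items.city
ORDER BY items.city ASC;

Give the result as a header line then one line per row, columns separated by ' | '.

After WHERE (1 rows):
items.dept | items.city | items.score | items.owner
ops | BOS | 8 | dave
After GROUP BY (1 rows):
items.city | n
BOS | 1
After ORDER BY (1 rows):
items.city | n
BOS | 1

== RESULT ==
items.city | n
BOS | 1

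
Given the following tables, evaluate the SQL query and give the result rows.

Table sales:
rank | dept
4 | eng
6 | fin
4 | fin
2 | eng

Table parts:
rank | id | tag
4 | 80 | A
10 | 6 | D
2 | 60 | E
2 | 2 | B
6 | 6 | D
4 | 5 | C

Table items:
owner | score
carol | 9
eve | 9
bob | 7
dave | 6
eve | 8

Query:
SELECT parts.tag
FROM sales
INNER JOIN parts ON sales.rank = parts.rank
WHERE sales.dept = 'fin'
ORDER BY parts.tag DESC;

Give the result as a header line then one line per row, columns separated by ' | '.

After JOIN parts (7 rows):
sales.rank | sales.dept | parts.rank | parts.id | parts.tag
4 | eng | 4 | 80 | A
4 | eng | 4 | 5 | C
6 | fin | 6 | 6 | D
4 | fin | 4 | 80 | A
4 | fin | 4 | 5 | C
2 | eng | 2 | 60 | E
2 | eng | 2 | 2 | B
After WHERE (3 rows):
sales.rank | sales.dept | parts.rank | parts.id | parts.tag
6 | fin | 6 | 6 | D
4 | fin | 4 | 80 | A
4 | fin | 4 | 5 | C
After SELECT (3 rows):
parts.tag
D
A
C
After ORDER BY (3 rows):
parts.tag
D
C
A

== RESULT ==
parts.tag
D
C
A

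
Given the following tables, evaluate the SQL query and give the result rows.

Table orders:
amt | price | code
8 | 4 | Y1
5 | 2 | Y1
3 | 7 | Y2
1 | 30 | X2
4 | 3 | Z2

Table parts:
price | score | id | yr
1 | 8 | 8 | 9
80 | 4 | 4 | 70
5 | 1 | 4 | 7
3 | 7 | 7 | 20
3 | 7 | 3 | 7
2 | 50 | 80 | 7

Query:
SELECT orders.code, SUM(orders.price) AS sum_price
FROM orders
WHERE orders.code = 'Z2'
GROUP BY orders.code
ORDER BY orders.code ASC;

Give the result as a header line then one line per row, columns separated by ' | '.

After WHERE (1 rows):
orders.amt | orders.price | orders.code
4 | 3 | Z2
After GROUP BY (1 rows):
orders.code | sum_price
Z2 | 3
After ORDER BY (1 rows):
orders.code | sum_price
Z2 | 3

== RESULT ==
orders.code | sum_price
Z2 | 3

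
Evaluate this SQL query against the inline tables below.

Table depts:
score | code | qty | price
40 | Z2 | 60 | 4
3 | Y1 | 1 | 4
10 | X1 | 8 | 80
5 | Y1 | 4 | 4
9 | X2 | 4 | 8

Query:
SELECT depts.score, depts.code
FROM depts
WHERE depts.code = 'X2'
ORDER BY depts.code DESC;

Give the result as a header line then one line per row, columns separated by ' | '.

== RESULT ==
depts.score | depts.code
9 | X2

Derivation:
After WHERE (1 rows):
depts.score | depts.code | depts.qty | depts.price
9 | X2 | 4 | 8
After SELECT (1 rows):
depts.score | depts.code
9 | X2
After ORDER BY (1 rows):
depts.score | depts.code
9 | X2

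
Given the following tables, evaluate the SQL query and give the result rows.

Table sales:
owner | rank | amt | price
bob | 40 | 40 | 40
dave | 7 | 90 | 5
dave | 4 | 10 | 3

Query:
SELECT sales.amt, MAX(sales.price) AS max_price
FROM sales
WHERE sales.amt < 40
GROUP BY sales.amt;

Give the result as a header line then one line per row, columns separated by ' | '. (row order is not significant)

After WHERE (1 rows):
sales.owner | sales.rank | sales.amt | sales.price
dave | 4 | 10 | 3
After GROUP BY (1 rows):
sales.amt | max_price
10 | 3

== RESULT ==
sales.amt | max_price
10 | 3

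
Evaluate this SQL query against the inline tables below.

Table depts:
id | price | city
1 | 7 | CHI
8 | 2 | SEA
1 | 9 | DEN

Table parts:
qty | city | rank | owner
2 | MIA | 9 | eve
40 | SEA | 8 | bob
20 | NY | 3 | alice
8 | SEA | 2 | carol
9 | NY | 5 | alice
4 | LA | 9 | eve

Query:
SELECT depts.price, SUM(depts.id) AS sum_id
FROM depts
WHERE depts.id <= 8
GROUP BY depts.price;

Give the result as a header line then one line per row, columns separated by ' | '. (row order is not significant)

== RESULT ==
depts.price | sum_id
7 | 1
2 | 8
9 | 1

Derivation:
After WHERE (3 rows):
depts.id | depts.price | depts.city
1 | 7 | CHI
8 | 2 | SEA
1 | 9 | DEN
After GROUP BY (3 rows):
depts.price | sum_id
7 | 1
2 | 8
9 | 1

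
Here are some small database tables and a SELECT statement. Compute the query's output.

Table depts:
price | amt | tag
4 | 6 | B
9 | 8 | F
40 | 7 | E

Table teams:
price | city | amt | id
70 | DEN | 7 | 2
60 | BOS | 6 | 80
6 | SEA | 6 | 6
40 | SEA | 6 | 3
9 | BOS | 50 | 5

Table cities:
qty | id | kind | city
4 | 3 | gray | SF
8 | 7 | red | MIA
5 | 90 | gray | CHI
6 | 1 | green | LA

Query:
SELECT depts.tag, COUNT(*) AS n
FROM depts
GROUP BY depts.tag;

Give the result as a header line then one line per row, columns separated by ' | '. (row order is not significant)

After GROUP BY (3 rows):
depts.tag | n
B | 1
F | 1
E | 1

== RESULT ==
depts.tag | n
B | 1
F | 1
E | 1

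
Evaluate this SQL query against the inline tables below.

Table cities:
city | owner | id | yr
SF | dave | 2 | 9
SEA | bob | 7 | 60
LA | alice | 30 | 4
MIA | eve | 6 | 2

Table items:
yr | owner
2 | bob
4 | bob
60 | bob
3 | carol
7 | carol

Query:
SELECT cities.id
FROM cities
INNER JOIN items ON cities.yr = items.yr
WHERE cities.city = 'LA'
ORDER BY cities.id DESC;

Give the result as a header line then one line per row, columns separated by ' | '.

After JOIN items (3 rows):
cities.city | cities.owner | cities.id | cities.yr | items.yr | items.owner
SEA | bob | 7 | 60 | 60 | bob
LA | alice | 30 | 4 | 4 | bob
MIA | eve | 6 | 2 | 2 | bob
After WHERE (1 rows):
cities.city | cities.owner | cities.id | cities.yr | items.yr | items.owner
LA | alice | 30 | 4 | 4 | bob
After SELECT (1 rows):
cities.id
30
After ORDER BY (1 rows):
cities.id
30

== RESULT ==
cities.id
30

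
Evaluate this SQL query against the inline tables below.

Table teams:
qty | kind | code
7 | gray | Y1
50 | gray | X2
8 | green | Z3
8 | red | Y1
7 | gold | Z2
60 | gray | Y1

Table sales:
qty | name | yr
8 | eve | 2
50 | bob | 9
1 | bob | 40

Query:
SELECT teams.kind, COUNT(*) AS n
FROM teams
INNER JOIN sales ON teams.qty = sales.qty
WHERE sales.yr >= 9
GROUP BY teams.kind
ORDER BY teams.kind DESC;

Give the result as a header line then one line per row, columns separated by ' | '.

== RESULT ==
teams.kind | n
gray | 1

Derivation:
After JOIN sales (3 rows):
teams.qty | teams.kind | teams.code | sales.qty | sales.name | sales.yr
50 | gray | X2 | 50 | bob | 9
8 | green | Z3 | 8 | eve | 2
8 | red | Y1 | 8 | eve | 2
After WHERE (1 rows):
teams.qty | teams.kind | teams.code | sales.qty | sales.name | sales.yr
50 | gray | X2 | 50 | bob | 9
After GROUP BY (1 rows):
teams.kind | n
gray | 1
After ORDER BY (1 rows):
teams.kind | n
gray | 1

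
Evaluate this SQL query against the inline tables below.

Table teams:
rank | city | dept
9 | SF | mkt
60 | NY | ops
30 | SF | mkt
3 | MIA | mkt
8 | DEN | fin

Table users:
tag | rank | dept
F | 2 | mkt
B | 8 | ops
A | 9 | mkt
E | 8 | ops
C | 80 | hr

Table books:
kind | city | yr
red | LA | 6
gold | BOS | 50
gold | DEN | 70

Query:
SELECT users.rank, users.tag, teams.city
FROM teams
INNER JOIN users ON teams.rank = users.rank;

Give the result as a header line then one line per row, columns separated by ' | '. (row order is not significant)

After JOIN users (3 rows):
teams.rank | teams.city | teams.dept | users.tag | users.rank | users.dept
9 | SF | mkt | A | 9 | mkt
8 | DEN | fin | B | 8 | ops
8 | DEN | fin | E | 8 | ops
After SELECT (3 rows):
users.rank | users.tag | teams.city
9 | A | SF
8 | B | DEN
8 | E | DEN

== RESULT ==
users.rank | users.tag | teams.city
9 | A | SF
8 | B | DEN
8 | E | DEN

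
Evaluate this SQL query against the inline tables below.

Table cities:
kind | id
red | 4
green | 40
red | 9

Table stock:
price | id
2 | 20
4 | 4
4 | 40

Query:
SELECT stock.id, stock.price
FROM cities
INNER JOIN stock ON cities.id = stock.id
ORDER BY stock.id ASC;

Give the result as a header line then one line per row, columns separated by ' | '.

== RESULT ==
stock.id | stock.price
4 | 4
40 | 4

Derivation:
After JOIN stock (2 rows):
cities.kind | cities.id | stock.price | stock.id
red | 4 | 4 | 4
green | 40 | 4 | 40
After SELECT (2 rows):
stock.id | stock.price
4 | 4
40 | 4
After ORDER BY (2 rows):
stock.id | stock.price
4 | 4
40 | 4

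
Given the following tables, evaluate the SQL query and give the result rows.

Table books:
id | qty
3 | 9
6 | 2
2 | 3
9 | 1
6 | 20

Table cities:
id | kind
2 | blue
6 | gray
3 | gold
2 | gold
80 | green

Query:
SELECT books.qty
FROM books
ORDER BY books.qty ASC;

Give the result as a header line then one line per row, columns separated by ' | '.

== RESULT ==
books.qty
1
2
3
9
20

Derivation:
After SELECT (5 rows):
books.qty
9
2
3
1
20
After ORDER BY (5 rows):
books.qty
1
2
3
9
20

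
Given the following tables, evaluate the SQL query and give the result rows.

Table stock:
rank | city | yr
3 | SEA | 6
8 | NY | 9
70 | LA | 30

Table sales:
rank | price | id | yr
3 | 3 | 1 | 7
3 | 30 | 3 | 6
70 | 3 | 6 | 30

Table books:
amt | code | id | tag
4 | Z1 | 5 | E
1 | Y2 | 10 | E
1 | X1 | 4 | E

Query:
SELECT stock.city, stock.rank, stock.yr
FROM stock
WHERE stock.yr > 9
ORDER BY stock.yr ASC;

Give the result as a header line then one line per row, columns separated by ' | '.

After WHERE (1 rows):
stock.rank | stock.city | stock.yr
70 | LA | 30
After SELECT (1 rows):
stock.city | stock.rank | stock.yr
LA | 70 | 30
After ORDER BY (1 rows):
stock.city | stock.rank | stock.yr
LA | 70 | 30

== RESULT ==
stock.city | stock.rank | stock.yr
LA | 70 | 30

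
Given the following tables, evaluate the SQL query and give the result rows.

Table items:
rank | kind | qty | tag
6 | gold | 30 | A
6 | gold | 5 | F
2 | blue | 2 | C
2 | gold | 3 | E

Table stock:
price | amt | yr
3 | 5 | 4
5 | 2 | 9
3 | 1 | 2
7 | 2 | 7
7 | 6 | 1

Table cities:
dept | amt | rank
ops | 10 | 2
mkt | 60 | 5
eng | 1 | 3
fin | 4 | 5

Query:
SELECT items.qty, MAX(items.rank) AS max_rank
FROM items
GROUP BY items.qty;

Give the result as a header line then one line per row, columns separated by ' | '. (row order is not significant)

== RESULT ==
items.qty | max_rank
30 | 6
5 | 6
2 | 2
3 | 2

Derivation:
After GROUP BY (4 rows):
items.qty | max_rank
30 | 6
5 | 6
2 | 2
3 | 2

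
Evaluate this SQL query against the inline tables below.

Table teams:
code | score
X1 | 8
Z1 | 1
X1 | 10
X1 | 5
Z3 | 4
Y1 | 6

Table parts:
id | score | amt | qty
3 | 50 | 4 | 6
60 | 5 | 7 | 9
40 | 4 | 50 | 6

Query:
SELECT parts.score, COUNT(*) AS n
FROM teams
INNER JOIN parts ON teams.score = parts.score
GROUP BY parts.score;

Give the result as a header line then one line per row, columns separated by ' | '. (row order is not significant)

== RESULT ==
parts.score | n
5 | 1
4 | 1

Derivation:
After JOIN parts (2 rows):
teams.code | teams.score | parts.id | parts.score | parts.amt | parts.qty
X1 | 5 | 60 | 5 | 7 | 9
Z3 | 4 | 40 | 4 | 50 | 6
After GROUP BY (2 rows):
parts.score | n
5 | 1
4 | 1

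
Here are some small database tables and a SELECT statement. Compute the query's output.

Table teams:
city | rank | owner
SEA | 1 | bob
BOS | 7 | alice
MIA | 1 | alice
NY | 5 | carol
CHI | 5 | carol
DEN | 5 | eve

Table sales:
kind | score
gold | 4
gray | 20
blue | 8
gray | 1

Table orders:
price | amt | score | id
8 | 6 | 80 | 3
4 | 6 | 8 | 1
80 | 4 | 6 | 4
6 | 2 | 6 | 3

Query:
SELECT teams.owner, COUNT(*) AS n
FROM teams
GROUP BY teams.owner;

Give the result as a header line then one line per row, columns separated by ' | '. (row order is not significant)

== RESULT ==
teams.owner | n
bob | 1
alice | 2
carol | 2
eve | 1

Derivation:
After GROUP BY (4 rows):
teams.owner | n
bob | 1
alice | 2
carol | 2
eve | 1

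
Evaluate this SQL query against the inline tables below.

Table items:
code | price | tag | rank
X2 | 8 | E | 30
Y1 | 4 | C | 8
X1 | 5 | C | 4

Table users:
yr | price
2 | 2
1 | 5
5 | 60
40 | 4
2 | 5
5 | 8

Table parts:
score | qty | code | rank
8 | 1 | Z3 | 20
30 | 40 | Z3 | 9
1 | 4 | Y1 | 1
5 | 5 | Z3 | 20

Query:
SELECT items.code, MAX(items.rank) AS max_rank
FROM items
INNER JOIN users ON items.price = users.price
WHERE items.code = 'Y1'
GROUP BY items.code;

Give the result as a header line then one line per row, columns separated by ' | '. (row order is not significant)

After JOIN users (4 rows):
items.code | items.price | items.tag | items.rank | users.yr | users.price
X2 | 8 | E | 30 | 5 | 8
Y1 | 4 | C | 8 | 40 | 4
X1 | 5 | C | 4 | 1 | 5
X1 | 5 | C | 4 | 2 | 5
After WHERE (1 rows):
items.code | items.price | items.tag | items.rank | users.yr | users.price
Y1 | 4 | C | 8 | 40 | 4
After GROUP BY (1 rows):
items.code | max_rank
Y1 | 8

== RESULT ==
items.code | max_rank
Y1 | 8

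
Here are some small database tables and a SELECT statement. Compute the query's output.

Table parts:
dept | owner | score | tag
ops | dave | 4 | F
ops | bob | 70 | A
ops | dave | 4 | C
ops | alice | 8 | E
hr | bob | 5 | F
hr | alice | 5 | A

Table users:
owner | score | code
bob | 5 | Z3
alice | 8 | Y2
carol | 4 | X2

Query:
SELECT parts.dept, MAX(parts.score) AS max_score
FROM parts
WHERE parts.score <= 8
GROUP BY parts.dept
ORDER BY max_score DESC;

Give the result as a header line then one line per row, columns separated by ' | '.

After WHERE (5 rows):
parts.dept | parts.owner | parts.score | parts.tag
ops | dave | 4 | F
ops | dave | 4 | C
ops | alice | 8 | E
hr | bob | 5 | F
hr | alice | 5 | A
After GROUP BY (2 rows):
parts.dept | max_score
ops | 8
hr | 5
After ORDER BY (2 rows):
parts.dept | max_score
ops | 8
hr | 5

== RESULT ==
parts.dept | max_score
ops | 8
hr | 5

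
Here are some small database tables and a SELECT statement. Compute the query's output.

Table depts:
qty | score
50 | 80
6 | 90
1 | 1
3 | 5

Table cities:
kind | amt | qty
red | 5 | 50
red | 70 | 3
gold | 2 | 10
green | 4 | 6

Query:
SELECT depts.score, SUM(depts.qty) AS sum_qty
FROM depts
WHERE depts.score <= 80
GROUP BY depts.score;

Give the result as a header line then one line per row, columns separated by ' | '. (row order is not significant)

== RESULT ==
depts.score | sum_qty
80 | 50
1 | 1
5 | 3

Derivation:
After WHERE (3 rows):
depts.qty | depts.score
50 | 80
1 | 1
3 | 5
After GROUP BY (3 rows):
depts.score | sum_qty
80 | 50
1 | 1
5 | 3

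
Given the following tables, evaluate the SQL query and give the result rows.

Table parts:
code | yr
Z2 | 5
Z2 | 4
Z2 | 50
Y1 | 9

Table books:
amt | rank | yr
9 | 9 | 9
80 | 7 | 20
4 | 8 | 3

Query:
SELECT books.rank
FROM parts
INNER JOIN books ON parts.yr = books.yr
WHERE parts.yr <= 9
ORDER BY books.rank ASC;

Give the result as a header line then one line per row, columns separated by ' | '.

== RESULT ==
books.rank
9

Derivation:
After JOIN books (1 rows):
parts.code | parts.yr | books.amt | books.rank | books.yr
Y1 | 9 | 9 | 9 | 9
After WHERE (1 rows):
parts.code | parts.yr | books.amt | books.rank | books.yr
Y1 | 9 | 9 | 9 | 9
After SELECT (1 rows):
books.rank
9
After ORDER BY (1 rows):
books.rank
9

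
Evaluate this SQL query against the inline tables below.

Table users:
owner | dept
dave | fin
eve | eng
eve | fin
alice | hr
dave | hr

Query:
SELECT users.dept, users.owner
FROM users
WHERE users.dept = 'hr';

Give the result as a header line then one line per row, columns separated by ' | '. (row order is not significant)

After WHERE (2 rows):
users.owner | users.dept
alice | hr
dave | hr
After SELECT (2 rows):
users.dept | users.owner
hr | alice
hr | dave

== RESULT ==
users.dept | users.owner
hr | alice
hr | dave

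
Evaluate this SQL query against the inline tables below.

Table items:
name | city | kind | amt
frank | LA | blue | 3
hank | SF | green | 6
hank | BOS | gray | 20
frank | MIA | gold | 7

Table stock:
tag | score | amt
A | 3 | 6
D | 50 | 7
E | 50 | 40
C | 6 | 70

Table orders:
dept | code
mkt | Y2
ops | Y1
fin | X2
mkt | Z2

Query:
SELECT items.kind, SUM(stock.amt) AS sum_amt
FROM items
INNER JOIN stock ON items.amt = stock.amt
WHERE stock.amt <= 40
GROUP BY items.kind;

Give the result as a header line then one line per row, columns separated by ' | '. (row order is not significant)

== RESULT ==
items.kind | sum_amt
green | 6
gold | 7

Derivation:
After JOIN stock (2 rows):
items.name | items.city | items.kind | items.amt | stock.tag | stock.score | stock.amt
hank | SF | green | 6 | A | 3 | 6
frank | MIA | gold | 7 | D | 50 | 7
After WHERE (2 rows):
items.name | items.city | items.kind | items.amt | stock.tag | stock.score | stock.amt
hank | SF | green | 6 | A | 3 | 6
frank | MIA | gold | 7 | D | 50 | 7
After GROUP BY (2 rows):
items.kind | sum_amt
green | 6
gold | 7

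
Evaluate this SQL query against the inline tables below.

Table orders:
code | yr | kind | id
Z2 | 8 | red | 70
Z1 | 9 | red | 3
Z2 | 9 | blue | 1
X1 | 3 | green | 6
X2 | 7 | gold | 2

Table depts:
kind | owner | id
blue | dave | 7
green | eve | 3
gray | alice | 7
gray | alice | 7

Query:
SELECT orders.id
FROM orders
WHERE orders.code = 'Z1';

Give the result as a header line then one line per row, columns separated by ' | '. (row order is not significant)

== RESULT ==
orders.id
3

Derivation:
After WHERE (1 rows):
orders.code | orders.yr | orders.kind | orders.id
Z1 | 9 | red | 3
After SELECT (1 rows):
orders.id
3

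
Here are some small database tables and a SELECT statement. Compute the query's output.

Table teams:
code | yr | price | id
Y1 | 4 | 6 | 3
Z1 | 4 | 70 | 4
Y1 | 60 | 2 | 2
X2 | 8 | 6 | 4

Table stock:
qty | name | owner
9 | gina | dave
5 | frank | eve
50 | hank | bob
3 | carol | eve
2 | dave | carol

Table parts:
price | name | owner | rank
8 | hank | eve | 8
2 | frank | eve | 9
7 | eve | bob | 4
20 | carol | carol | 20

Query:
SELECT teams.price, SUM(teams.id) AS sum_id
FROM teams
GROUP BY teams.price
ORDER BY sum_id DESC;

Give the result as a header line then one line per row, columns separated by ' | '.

== RESULT ==
teams.price | sum_id
6 | 7
70 | 4
2 | 2

Derivation:
After GROUP BY (3 rows):
teams.price | sum_id
6 | 7
70 | 4
2 | 2
After ORDER BY (3 rows):
teams.price | sum_id
6 | 7
70 | 4
2 | 2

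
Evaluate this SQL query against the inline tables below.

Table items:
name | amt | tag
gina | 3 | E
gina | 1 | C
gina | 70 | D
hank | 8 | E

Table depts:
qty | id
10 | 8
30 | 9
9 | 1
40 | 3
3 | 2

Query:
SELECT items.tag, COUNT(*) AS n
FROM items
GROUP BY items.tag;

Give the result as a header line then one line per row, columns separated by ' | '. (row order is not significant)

After GROUP BY (3 rows):
items.tag | n
E | 2
C | 1
D | 1

== RESULT ==
items.tag | n
E | 2
C | 1
D | 1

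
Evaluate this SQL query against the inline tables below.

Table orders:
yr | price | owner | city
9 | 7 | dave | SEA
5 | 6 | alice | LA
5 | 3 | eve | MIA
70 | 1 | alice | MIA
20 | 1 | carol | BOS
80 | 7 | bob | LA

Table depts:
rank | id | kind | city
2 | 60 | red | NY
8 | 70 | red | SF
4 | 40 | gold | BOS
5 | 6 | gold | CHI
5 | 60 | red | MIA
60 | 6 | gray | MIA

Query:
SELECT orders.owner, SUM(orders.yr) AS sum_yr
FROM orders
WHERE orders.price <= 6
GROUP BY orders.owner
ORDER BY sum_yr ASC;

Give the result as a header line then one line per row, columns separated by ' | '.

== RESULT ==
orders.owner | sum_yr
eve | 5
carol | 20
alice | 75

Derivation:
After WHERE (4 rows):
orders.yr | orders.price | orders.owner | orders.city
5 | 6 | alice | LA
5 | 3 | eve | MIA
70 | 1 | alice | MIA
20 | 1 | carol | BOS
After GROUP BY (3 rows):
orders.owner | sum_yr
alice | 75
eve | 5
carol | 20
After ORDER BY (3 rows):
orders.owner | sum_yr
eve | 5
carol | 20
alice | 75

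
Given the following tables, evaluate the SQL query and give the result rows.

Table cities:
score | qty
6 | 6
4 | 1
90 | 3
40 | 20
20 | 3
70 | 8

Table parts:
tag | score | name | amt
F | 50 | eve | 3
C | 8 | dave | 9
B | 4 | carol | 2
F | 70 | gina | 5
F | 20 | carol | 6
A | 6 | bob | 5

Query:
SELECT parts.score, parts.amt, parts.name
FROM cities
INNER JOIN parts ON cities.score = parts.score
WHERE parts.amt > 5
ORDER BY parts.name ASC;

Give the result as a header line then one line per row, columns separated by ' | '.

== RESULT ==
parts.score | parts.amt | parts.name
20 | 6 | carol

Derivation:
After JOIN parts (4 rows):
cities.score | cities.qty | parts.tag | parts.score | parts.name | parts.amt
6 | 6 | A | 6 | bob | 5
4 | 1 | B | 4 | carol | 2
20 | 3 | F | 20 | carol | 6
70 | 8 | F | 70 | gina | 5
After WHERE (1 rows):
cities.score | cities.qty | parts.tag | parts.score | parts.name | parts.amt
20 | 3 | F | 20 | carol | 6
After SELECT (1 rows):
parts.score | parts.amt | parts.name
20 | 6 | carol
After ORDER BY (1 rows):
parts.score | parts.amt | parts.name
20 | 6 | carol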